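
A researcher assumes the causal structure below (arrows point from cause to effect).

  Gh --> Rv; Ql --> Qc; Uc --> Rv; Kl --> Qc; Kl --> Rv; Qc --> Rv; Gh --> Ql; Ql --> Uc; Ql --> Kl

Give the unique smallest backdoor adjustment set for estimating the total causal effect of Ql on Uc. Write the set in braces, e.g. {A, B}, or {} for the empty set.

{}

Variables eligible for adjustment (non-descendants of Ql, excluding Ql and Uc): {Gh}.
Backdoor paths from Ql to Uc:
  P1: Ql <- Gh -> Rv <- Uc
Each backdoor path contains an unconditioned collider, so every path is already blocked with the empty conditioning set:
  P1: blocked at collider Rv (neither it nor any descendant is in the conditioning set).
The empty set is therefore the unique smallest valid set.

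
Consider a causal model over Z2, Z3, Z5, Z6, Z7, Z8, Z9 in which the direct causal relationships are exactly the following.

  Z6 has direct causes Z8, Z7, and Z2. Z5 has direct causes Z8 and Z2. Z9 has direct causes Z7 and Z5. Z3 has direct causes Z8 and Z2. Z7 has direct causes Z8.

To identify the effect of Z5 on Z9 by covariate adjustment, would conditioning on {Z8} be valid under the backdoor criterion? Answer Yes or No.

Backdoor paths from Z5 to Z9 (paths whose first edge points into Z5):
  P1: Z5 <- Z8 -> Z7 -> Z9
  P2: Z5 <- Z8 -> Z3 <- Z2 -> Z6 <- Z7 -> Z9
  P3: Z5 <- Z8 -> Z6 <- Z7 -> Z9
  P4: Z5 <- Z2 -> Z3 <- Z8 -> Z7 -> Z9
  P5: Z5 <- Z2 -> Z3 <- Z8 -> Z6 <- Z7 -> Z9
  P6: Z5 <- Z2 -> Z6 <- Z8 -> Z7 -> Z9
  P7: Z5 <- Z2 -> Z6 <- Z7 -> Z9
Condition 1 (no descendant of Z5 in the set): holds — descendants of Z5 are {Z9}; none are in {Z8}.
Condition 2 (every backdoor path blocked by {Z8}):
  P1: blocked at fork node Z8 ∈ conditioning set.
  P2: blocked at fork node Z8 ∈ conditioning set.
  P3: blocked at fork node Z8 ∈ conditioning set.
  P4: blocked at collider Z3 (neither it nor any descendant is in the conditioning set).
  P5: blocked at collider Z3 (neither it nor any descendant is in the conditioning set).
  P6: blocked at collider Z6 (neither it nor any descendant is in the conditioning set).
  P7: blocked at collider Z6 (neither it nor any descendant is in the conditioning set).
{Z8} satisfies the backdoor criterion.

Yes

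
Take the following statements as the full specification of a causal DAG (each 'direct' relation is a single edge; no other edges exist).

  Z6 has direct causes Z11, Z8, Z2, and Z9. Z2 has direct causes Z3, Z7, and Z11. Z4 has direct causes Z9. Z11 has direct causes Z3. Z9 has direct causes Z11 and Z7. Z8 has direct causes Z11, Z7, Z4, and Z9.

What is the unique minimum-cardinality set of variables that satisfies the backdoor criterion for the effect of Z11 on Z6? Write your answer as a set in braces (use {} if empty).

{Z3}

Variables eligible for adjustment (non-descendants of Z11, excluding Z11 and Z6): {Z3, Z7}.
Backdoor paths from Z11 to Z6:
  P1: Z11 <- Z3 -> Z2 <- Z7 -> Z9 -> Z4 -> Z8 -> Z6
  P2: Z11 <- Z3 -> Z2 <- Z7 -> Z9 -> Z8 -> Z6
  P3: Z11 <- Z3 -> Z2 <- Z7 -> Z9 -> Z6
  P4: Z11 <- Z3 -> Z2 <- Z7 -> Z8 <- Z9 -> Z6
  P5: Z11 <- Z3 -> Z2 <- Z7 -> Z8 <- Z4 <- Z9 -> Z6
  P6: Z11 <- Z3 -> Z2 <- Z7 -> Z8 -> Z6
  P7: Z11 <- Z3 -> Z2 -> Z6
The empty set is not sufficient: P7 (Z11 <- Z3 -> Z2 -> Z6) has no collider blocking it and no conditioned non-collider, so it is open.
Try {Z3}:
  P1: blocked at fork node Z3 ∈ conditioning set.
  P2: blocked at fork node Z3 ∈ conditioning set.
  P3: blocked at fork node Z3 ∈ conditioning set.
  P4: blocked at fork node Z3 ∈ conditioning set.
  P5: blocked at fork node Z3 ∈ conditioning set.
  P6: blocked at fork node Z3 ∈ conditioning set.
  P7: blocked at fork node Z3 ∈ conditioning set.
{Z3} contains no descendant of Z11 and blocks every backdoor path.
No other singleton works — e.g. {Z7} leaves P7 open — so {Z3} is the unique smallest valid adjustment set.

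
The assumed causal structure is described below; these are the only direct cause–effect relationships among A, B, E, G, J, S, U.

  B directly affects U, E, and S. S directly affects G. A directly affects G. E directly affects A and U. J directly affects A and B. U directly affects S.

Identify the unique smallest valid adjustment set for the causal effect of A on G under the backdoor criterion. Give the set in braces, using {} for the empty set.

Variables eligible for adjustment (non-descendants of A, excluding A and G): {B, E, J, S, U}.
Backdoor paths from A to G:
  P1: A <- J -> B -> E -> U -> S -> G
  P2: A <- J -> B -> U -> S -> G
  P3: A <- J -> B -> S -> G
  P4: A <- E <- B -> U -> S -> G
  P5: A <- E <- B -> S -> G
  P6: A <- E -> U <- B -> S -> G
  P7: A <- E -> U -> S -> G
The empty set is not sufficient: P1 (A <- J -> B -> E -> U -> S -> G) has no collider blocking it and no conditioned non-collider, so it is open.
Try {S}:
  P1: blocked at chain node S ∈ conditioning set.
  P2: blocked at chain node S ∈ conditioning set.
  P3: blocked at chain node S ∈ conditioning set.
  P4: blocked at chain node S ∈ conditioning set.
  P5: blocked at chain node S ∈ conditioning set.
  P6: blocked at chain node S ∈ conditioning set.
  P7: blocked at chain node S ∈ conditioning set.
{S} contains no descendant of A and blocks every backdoor path.
No other singleton works — e.g. {J} leaves P4 open — so {S} is the unique smallest valid adjustment set.

{S}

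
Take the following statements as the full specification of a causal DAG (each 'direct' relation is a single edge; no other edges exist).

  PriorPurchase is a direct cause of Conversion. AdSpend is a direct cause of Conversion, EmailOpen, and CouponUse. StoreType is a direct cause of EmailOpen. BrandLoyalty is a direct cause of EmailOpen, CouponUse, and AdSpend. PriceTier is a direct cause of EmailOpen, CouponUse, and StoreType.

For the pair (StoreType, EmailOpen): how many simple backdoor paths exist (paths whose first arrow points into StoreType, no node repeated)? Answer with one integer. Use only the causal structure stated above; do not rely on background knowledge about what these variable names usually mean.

5

A backdoor path from StoreType to EmailOpen is any simple undirected path whose first edge points into StoreType (i.e. leaves StoreType via a parent).
Parents of StoreType: {PriceTier}.
Enumerating:
  P1: StoreType <- PriceTier -> CouponUse <- BrandLoyalty -> AdSpend -> EmailOpen
  P2: StoreType <- PriceTier -> CouponUse <- BrandLoyalty -> EmailOpen
  P3: StoreType <- PriceTier -> CouponUse <- AdSpend <- BrandLoyalty -> EmailOpen
  P4: StoreType <- PriceTier -> CouponUse <- AdSpend -> EmailOpen
  P5: StoreType <- PriceTier -> EmailOpen
That exhausts the simple backdoor paths. Count: 5.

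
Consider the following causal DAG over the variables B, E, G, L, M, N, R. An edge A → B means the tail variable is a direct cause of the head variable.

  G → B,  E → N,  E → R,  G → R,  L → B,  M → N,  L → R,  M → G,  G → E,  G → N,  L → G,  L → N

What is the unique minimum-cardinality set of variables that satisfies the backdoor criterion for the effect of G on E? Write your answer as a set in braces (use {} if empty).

{}

Variables eligible for adjustment (non-descendants of G, excluding G and E): {L, M}.
Backdoor paths from G to E:
  P1: G <- L -> R <- E
  P2: G <- L -> N <- E
  P3: G <- M -> N <- L -> R <- E
  P4: G <- M -> N <- E
Each backdoor path contains an unconditioned collider, so every path is already blocked with the empty conditioning set:
  P1: blocked at collider R (neither it nor any descendant is in the conditioning set).
  P2: blocked at collider N (neither it nor any descendant is in the conditioning set).
  P3: blocked at collider N (neither it nor any descendant is in the conditioning set).
  P4: blocked at collider N (neither it nor any descendant is in the conditioning set).
The empty set is therefore the unique smallest valid set.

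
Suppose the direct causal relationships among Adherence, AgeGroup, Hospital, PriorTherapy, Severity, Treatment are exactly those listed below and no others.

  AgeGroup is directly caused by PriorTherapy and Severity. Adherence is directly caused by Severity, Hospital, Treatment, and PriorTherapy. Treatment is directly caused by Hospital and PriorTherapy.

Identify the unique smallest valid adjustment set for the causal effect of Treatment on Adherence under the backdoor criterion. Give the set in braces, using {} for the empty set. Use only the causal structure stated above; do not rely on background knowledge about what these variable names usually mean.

Variables eligible for adjustment (non-descendants of Treatment, excluding Treatment and Adherence): {AgeGroup, Hospital, PriorTherapy, Severity}.
Backdoor paths from Treatment to Adherence:
  P1: Treatment <- PriorTherapy -> AgeGroup <- Severity -> Adherence
  P2: Treatment <- PriorTherapy -> Adherence
  P3: Treatment <- Hospital -> Adherence
The empty set is not sufficient: P2 (Treatment <- PriorTherapy -> Adherence) has no collider blocking it and no conditioned non-collider, so it is open.
Try {Hospital, PriorTherapy}:
  P1: blocked at fork node PriorTherapy ∈ conditioning set.
  P2: blocked at fork node PriorTherapy ∈ conditioning set.
  P3: blocked at fork node Hospital ∈ conditioning set.
{Hospital, PriorTherapy} contains no descendant of Treatment and blocks every backdoor path.
Every element of {Hospital, PriorTherapy} is needed (dropping Hospital leaves P3 open; dropping PriorTherapy leaves P2 open), so no proper subset is valid.
Among all size-2 subsets of the eligible variables, only {Hospital, PriorTherapy} blocks every backdoor path, so it is the unique smallest valid adjustment set.

{Hospital, PriorTherapy}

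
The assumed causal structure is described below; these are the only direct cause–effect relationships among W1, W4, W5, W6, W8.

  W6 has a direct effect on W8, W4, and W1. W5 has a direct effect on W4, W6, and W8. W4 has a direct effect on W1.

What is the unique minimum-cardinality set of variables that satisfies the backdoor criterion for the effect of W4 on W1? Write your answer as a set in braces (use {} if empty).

Variables eligible for adjustment (non-descendants of W4, excluding W4 and W1): {W5, W6, W8}.
Backdoor paths from W4 to W1:
  P1: W4 <- W5 -> W6 -> W1
  P2: W4 <- W5 -> W8 <- W6 -> W1
  P3: W4 <- W6 -> W1
The empty set is not sufficient: P1 (W4 <- W5 -> W6 -> W1) has no collider blocking it and no conditioned non-collider, so it is open.
Try {W6}:
  P1: blocked at chain node W6 ∈ conditioning set.
  P2: blocked at collider W8 (neither it nor any descendant is in the conditioning set).
  P3: blocked at fork node W6 ∈ conditioning set.
{W6} contains no descendant of W4 and blocks every backdoor path.
No other singleton works — e.g. {W5} leaves P3 open — so {W6} is the unique smallest valid adjustment set.

{W6}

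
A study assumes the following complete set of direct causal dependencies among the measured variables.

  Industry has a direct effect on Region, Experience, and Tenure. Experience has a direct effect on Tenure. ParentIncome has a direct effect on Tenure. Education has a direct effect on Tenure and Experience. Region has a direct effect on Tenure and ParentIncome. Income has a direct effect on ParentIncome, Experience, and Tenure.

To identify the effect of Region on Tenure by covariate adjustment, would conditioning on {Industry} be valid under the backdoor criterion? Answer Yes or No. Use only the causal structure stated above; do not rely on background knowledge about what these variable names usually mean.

Yes

Backdoor paths from Region to Tenure (paths whose first edge points into Region):
  P1: Region <- Industry -> Experience <- Education -> Tenure
  P2: Region <- Industry -> Experience <- Income -> ParentIncome -> Tenure
  P3: Region <- Industry -> Experience <- Income -> Tenure
  P4: Region <- Industry -> Experience -> Tenure
  P5: Region <- Industry -> Tenure
Condition 1 (no descendant of Region in the set): holds — descendants of Region are {ParentIncome, Tenure}; none are in {Industry}.
Condition 2 (every backdoor path blocked by {Industry}):
  P1: blocked at fork node Industry ∈ conditioning set.
  P2: blocked at fork node Industry ∈ conditioning set.
  P3: blocked at fork node Industry ∈ conditioning set.
  P4: blocked at fork node Industry ∈ conditioning set.
  P5: blocked at fork node Industry ∈ conditioning set.
{Industry} satisfies the backdoor criterion.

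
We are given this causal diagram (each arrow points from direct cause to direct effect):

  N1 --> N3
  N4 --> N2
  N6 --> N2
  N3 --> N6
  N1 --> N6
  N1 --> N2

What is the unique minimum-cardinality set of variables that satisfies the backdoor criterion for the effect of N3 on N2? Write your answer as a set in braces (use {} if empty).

{N1}

Variables eligible for adjustment (non-descendants of N3, excluding N3 and N2): {N1, N4}.
Backdoor paths from N3 to N2:
  P1: N3 <- N1 -> N6 -> N2
  P2: N3 <- N1 -> N2
The empty set is not sufficient: P1 (N3 <- N1 -> N6 -> N2) has no collider blocking it and no conditioned non-collider, so it is open.
Try {N1}:
  P1: blocked at fork node N1 ∈ conditioning set.
  P2: blocked at fork node N1 ∈ conditioning set.
{N1} contains no descendant of N3 and blocks every backdoor path.
No other singleton works — e.g. {N4} leaves P1 open — so {N1} is the unique smallest valid adjustment set.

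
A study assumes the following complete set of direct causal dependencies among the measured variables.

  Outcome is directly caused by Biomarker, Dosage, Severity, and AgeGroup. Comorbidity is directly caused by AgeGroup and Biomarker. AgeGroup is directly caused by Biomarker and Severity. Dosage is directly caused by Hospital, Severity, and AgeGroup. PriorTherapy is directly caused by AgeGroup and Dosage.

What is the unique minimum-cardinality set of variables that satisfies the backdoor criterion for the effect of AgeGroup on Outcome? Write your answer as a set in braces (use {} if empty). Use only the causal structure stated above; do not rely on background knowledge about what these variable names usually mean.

Variables eligible for adjustment (non-descendants of AgeGroup, excluding AgeGroup and Outcome): {Biomarker, Hospital, Severity}.
Backdoor paths from AgeGroup to Outcome:
  P1: AgeGroup <- Biomarker -> Outcome
  P2: AgeGroup <- Severity -> Dosage -> Outcome
  P3: AgeGroup <- Severity -> Outcome
The empty set is not sufficient: P1 (AgeGroup <- Biomarker -> Outcome) has no collider blocking it and no conditioned non-collider, so it is open.
Try {Biomarker, Severity}:
  P1: blocked at fork node Biomarker ∈ conditioning set.
  P2: blocked at fork node Severity ∈ conditioning set.
  P3: blocked at fork node Severity ∈ conditioning set.
{Biomarker, Severity} contains no descendant of AgeGroup and blocks every backdoor path.
Every element of {Biomarker, Severity} is needed (dropping Biomarker leaves P1 open; dropping Severity leaves P2 open), so no proper subset is valid.
Among all size-2 subsets of the eligible variables, only {Biomarker, Severity} blocks every backdoor path, so it is the unique smallest valid adjustment set.

{Biomarker, Severity}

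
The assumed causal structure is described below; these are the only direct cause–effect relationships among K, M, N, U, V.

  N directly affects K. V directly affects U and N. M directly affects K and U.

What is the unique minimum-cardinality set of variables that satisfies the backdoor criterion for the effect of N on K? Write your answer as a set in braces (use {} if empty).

{}

Variables eligible for adjustment (non-descendants of N, excluding N and K): {M, U, V}.
Backdoor paths from N to K:
  P1: N <- V -> U <- M -> K
Each backdoor path contains an unconditioned collider, so every path is already blocked with the empty conditioning set:
  P1: blocked at collider U (neither it nor any descendant is in the conditioning set).
The empty set is therefore the unique smallest valid set.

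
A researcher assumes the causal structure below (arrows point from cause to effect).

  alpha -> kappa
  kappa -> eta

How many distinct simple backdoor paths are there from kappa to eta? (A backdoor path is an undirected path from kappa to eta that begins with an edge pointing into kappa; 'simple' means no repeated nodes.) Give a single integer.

A backdoor path from kappa to eta is any simple undirected path whose first edge points into kappa (i.e. leaves kappa via a parent).
Parents of kappa: {alpha}.
No simple path from any parent of kappa reaches eta without revisiting kappa, so there are no backdoor paths.

0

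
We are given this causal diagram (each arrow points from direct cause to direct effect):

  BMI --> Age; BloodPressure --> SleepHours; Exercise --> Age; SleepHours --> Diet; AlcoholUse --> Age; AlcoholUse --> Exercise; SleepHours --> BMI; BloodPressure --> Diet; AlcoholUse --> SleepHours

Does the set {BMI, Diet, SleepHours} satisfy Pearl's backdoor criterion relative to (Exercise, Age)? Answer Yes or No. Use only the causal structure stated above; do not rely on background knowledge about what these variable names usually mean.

No

Backdoor paths from Exercise to Age (paths whose first edge points into Exercise):
  P1: Exercise <- AlcoholUse -> SleepHours -> BMI -> Age
  P2: Exercise <- AlcoholUse -> Age
Condition 1 (no descendant of Exercise in the set): holds — descendants of Exercise are {Age}; none are in {BMI, Diet, SleepHours}.
Condition 2 (every backdoor path blocked by {BMI, Diet, SleepHours}):
  P1: blocked at chain node SleepHours ∈ conditioning set.
  P2: open — no interior node is in the conditioning set.
{BMI, Diet, SleepHours} does not satisfy the backdoor criterion.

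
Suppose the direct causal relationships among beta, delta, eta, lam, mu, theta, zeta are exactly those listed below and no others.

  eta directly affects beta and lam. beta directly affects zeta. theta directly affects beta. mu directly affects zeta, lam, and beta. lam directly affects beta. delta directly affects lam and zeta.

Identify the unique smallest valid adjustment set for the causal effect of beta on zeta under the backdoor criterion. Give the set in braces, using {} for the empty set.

Variables eligible for adjustment (non-descendants of beta, excluding beta and zeta): {delta, eta, lam, mu, theta}.
Backdoor paths from beta to zeta:
  P1: beta <- mu -> lam <- delta -> zeta
  P2: beta <- mu -> zeta
  P3: beta <- eta -> lam <- mu -> zeta
  P4: beta <- eta -> lam <- delta -> zeta
  P5: beta <- lam <- mu -> zeta
  P6: beta <- lam <- delta -> zeta
The empty set is not sufficient: P2 (beta <- mu -> zeta) has no collider blocking it and no conditioned non-collider, so it is open.
Try {delta, mu}:
  P1: blocked at fork node mu ∈ conditioning set.
  P2: blocked at fork node mu ∈ conditioning set.
  P3: blocked at collider lam (neither it nor any descendant is in the conditioning set).
  P4: blocked at collider lam (neither it nor any descendant is in the conditioning set).
  P5: blocked at fork node mu ∈ conditioning set.
  P6: blocked at fork node delta ∈ conditioning set.
{delta, mu} contains no descendant of beta and blocks every backdoor path.
Every element of {delta, mu} is needed (dropping delta leaves P6 open; dropping mu leaves P2 open), so no proper subset is valid.
Among all size-2 subsets of the eligible variables, only {delta, mu} blocks every backdoor path, so it is the unique smallest valid adjustment set.

{delta, mu}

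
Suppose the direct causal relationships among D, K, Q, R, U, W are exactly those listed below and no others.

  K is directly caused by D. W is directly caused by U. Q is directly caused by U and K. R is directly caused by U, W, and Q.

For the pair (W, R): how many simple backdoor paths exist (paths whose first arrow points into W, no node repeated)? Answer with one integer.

A backdoor path from W to R is any simple undirected path whose first edge points into W (i.e. leaves W via a parent).
Parents of W: {U}.
Enumerating:
  P1: W <- U -> Q -> R
  P2: W <- U -> R
That exhausts the simple backdoor paths. Count: 2.

2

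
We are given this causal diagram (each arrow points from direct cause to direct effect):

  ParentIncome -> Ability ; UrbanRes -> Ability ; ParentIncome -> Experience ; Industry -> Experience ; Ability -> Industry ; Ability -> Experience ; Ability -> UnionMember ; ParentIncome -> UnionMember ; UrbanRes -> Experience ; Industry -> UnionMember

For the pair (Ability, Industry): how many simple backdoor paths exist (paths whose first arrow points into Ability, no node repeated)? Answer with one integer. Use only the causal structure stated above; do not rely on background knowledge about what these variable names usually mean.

4

A backdoor path from Ability to Industry is any simple undirected path whose first edge points into Ability (i.e. leaves Ability via a parent).
Parents of Ability: {ParentIncome, UrbanRes}.
Enumerating:
  P1: Ability <- UrbanRes -> Experience <- ParentIncome -> UnionMember <- Industry
  P2: Ability <- UrbanRes -> Experience <- Industry
  P3: Ability <- ParentIncome -> UnionMember <- Industry
  P4: Ability <- ParentIncome -> Experience <- Industry
That exhausts the simple backdoor paths. Count: 4.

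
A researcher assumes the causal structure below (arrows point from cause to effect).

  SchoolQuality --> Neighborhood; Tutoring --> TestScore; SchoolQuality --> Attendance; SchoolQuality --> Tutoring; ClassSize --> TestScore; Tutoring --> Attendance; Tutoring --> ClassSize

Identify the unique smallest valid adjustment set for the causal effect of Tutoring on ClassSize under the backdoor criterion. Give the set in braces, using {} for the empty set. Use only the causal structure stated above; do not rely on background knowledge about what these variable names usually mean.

Variables eligible for adjustment (non-descendants of Tutoring, excluding Tutoring and ClassSize): {Neighborhood, SchoolQuality}.
Backdoor paths from Tutoring to ClassSize:
  (none)
With no backdoor paths the empty set already satisfies the criterion, and it is trivially minimal.

{}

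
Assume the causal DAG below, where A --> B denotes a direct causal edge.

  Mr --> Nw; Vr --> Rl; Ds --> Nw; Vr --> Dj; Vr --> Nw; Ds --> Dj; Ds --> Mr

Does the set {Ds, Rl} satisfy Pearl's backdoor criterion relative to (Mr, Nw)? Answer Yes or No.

Backdoor paths from Mr to Nw (paths whose first edge points into Mr):
  P1: Mr <- Ds -> Dj <- Vr -> Nw
  P2: Mr <- Ds -> Nw
Condition 1 (no descendant of Mr in the set): holds — descendants of Mr are {Nw}; none are in {Ds, Rl}.
Condition 2 (every backdoor path blocked by {Ds, Rl}):
  P1: blocked at fork node Ds ∈ conditioning set.
  P2: blocked at fork node Ds ∈ conditioning set.
{Ds, Rl} satisfies the backdoor criterion.

Yes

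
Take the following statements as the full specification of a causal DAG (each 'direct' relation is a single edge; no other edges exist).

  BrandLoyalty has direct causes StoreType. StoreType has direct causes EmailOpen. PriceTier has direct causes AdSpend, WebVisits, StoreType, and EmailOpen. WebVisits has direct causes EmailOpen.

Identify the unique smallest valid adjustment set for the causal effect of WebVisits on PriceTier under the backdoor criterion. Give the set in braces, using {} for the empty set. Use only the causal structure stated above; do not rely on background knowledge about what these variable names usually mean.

{EmailOpen}

Variables eligible for adjustment (non-descendants of WebVisits, excluding WebVisits and PriceTier): {AdSpend, BrandLoyalty, EmailOpen, StoreType}.
Backdoor paths from WebVisits to PriceTier:
  P1: WebVisits <- EmailOpen -> StoreType -> PriceTier
  P2: WebVisits <- EmailOpen -> PriceTier
The empty set is not sufficient: P1 (WebVisits <- EmailOpen -> StoreType -> PriceTier) has no collider blocking it and no conditioned non-collider, so it is open.
Try {EmailOpen}:
  P1: blocked at fork node EmailOpen ∈ conditioning set.
  P2: blocked at fork node EmailOpen ∈ conditioning set.
{EmailOpen} contains no descendant of WebVisits and blocks every backdoor path.
No other singleton works — e.g. {AdSpend} leaves P1 open — so {EmailOpen} is the unique smallest valid adjustment set.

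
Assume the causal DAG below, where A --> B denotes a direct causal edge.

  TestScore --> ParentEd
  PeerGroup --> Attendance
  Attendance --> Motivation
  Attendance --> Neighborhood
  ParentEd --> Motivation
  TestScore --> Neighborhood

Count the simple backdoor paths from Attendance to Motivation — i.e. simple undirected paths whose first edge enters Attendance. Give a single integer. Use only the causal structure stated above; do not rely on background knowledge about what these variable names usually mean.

0

A backdoor path from Attendance to Motivation is any simple undirected path whose first edge points into Attendance (i.e. leaves Attendance via a parent).
Parents of Attendance: {PeerGroup}.
No simple path from any parent of Attendance reaches Motivation without revisiting Attendance, so there are no backdoor paths.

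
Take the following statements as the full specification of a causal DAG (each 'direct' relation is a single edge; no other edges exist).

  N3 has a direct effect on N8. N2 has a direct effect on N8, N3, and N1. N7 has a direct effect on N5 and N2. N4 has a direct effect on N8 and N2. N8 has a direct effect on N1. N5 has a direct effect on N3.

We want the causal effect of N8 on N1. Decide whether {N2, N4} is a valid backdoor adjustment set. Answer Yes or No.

Backdoor paths from N8 to N1 (paths whose first edge points into N8):
  P1: N8 <- N4 -> N2 -> N1
  P2: N8 <- N2 -> N1
  P3: N8 <- N3 <- N2 -> N1
  P4: N8 <- N3 <- N5 <- N7 -> N2 -> N1
Condition 1 (no descendant of N8 in the set): holds — descendants of N8 are {N1}; none are in {N2, N4}.
Condition 2 (every backdoor path blocked by {N2, N4}):
  P1: blocked at fork node N4 ∈ conditioning set.
  P2: blocked at fork node N2 ∈ conditioning set.
  P3: blocked at fork node N2 ∈ conditioning set.
  P4: blocked at chain node N2 ∈ conditioning set.
{N2, N4} satisfies the backdoor criterion.

Yes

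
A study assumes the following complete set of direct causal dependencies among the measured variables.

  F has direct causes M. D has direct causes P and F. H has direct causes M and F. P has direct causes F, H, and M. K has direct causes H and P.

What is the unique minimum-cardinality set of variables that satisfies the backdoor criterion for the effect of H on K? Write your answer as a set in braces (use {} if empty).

{F, M}

Variables eligible for adjustment (non-descendants of H, excluding H and K): {F, M}.
Backdoor paths from H to K:
  P1: H <- M -> F -> P -> K
  P2: H <- M -> F -> D <- P -> K
  P3: H <- M -> P -> K
  P4: H <- F <- M -> P -> K
  P5: H <- F -> P -> K
  P6: H <- F -> D <- P -> K
The empty set is not sufficient: P1 (H <- M -> F -> P -> K) has no collider blocking it and no conditioned non-collider, so it is open.
Try {F, M}:
  P1: blocked at fork node M ∈ conditioning set.
  P2: blocked at fork node M ∈ conditioning set.
  P3: blocked at fork node M ∈ conditioning set.
  P4: blocked at chain node F ∈ conditioning set.
  P5: blocked at fork node F ∈ conditioning set.
  P6: blocked at fork node F ∈ conditioning set.
{F, M} contains no descendant of H and blocks every backdoor path.
Every element of {F, M} is needed (dropping F leaves P5 open; dropping M leaves P3 open), so no proper subset is valid.
Among all size-2 subsets of the eligible variables, only {F, M} blocks every backdoor path, so it is the unique smallest valid adjustment set.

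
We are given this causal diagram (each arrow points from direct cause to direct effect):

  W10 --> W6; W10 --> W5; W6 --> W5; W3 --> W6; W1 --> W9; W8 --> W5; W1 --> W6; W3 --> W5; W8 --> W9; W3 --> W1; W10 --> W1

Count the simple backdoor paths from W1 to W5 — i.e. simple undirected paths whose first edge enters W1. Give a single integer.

6

A backdoor path from W1 to W5 is any simple undirected path whose first edge points into W1 (i.e. leaves W1 via a parent).
Parents of W1: {W10, W3}.
Enumerating:
  P1: W1 <- W10 -> W6 <- W3 -> W5
  P2: W1 <- W10 -> W6 -> W5
  P3: W1 <- W10 -> W5
  P4: W1 <- W3 -> W6 <- W10 -> W5
  P5: W1 <- W3 -> W6 -> W5
  P6: W1 <- W3 -> W5
That exhausts the simple backdoor paths. Count: 6.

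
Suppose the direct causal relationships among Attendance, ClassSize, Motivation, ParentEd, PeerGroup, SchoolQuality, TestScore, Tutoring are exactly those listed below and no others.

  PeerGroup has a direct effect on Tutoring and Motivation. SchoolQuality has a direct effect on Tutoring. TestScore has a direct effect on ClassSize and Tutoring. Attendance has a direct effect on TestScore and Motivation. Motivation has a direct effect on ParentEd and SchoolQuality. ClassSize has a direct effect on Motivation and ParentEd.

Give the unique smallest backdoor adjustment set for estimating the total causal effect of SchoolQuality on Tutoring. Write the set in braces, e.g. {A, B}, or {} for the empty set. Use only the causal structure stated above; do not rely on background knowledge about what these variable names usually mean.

{Motivation}

Variables eligible for adjustment (non-descendants of SchoolQuality, excluding SchoolQuality and Tutoring): {Attendance, ClassSize, Motivation, ParentEd, PeerGroup, TestScore}.
Backdoor paths from SchoolQuality to Tutoring:
  P1: SchoolQuality <- Motivation <- PeerGroup -> Tutoring
  P2: SchoolQuality <- Motivation <- Attendance -> TestScore -> Tutoring
  P3: SchoolQuality <- Motivation <- ClassSize <- TestScore -> Tutoring
  P4: SchoolQuality <- Motivation -> ParentEd <- ClassSize <- TestScore -> Tutoring
The empty set is not sufficient: P1 (SchoolQuality <- Motivation <- PeerGroup -> Tutoring) has no collider blocking it and no conditioned non-collider, so it is open.
Try {Motivation}:
  P1: blocked at chain node Motivation ∈ conditioning set.
  P2: blocked at chain node Motivation ∈ conditioning set.
  P3: blocked at chain node Motivation ∈ conditioning set.
  P4: blocked at fork node Motivation ∈ conditioning set.
{Motivation} contains no descendant of SchoolQuality and blocks every backdoor path.
No other singleton works — e.g. {PeerGroup} leaves P2 open — so {Motivation} is the unique smallest valid adjustment set.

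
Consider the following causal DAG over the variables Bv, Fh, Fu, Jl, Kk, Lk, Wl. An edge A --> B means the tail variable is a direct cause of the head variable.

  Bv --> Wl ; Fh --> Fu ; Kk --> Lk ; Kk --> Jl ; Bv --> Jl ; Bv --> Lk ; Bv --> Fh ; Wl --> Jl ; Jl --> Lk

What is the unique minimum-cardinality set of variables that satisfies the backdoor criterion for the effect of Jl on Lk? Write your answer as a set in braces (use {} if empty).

{Bv, Kk}

Variables eligible for adjustment (non-descendants of Jl, excluding Jl and Lk): {Bv, Fh, Fu, Kk, Wl}.
Backdoor paths from Jl to Lk:
  P1: Jl <- Bv -> Lk
  P2: Jl <- Kk -> Lk
  P3: Jl <- Wl <- Bv -> Lk
The empty set is not sufficient: P1 (Jl <- Bv -> Lk) has no collider blocking it and no conditioned non-collider, so it is open.
Try {Bv, Kk}:
  P1: blocked at fork node Bv ∈ conditioning set.
  P2: blocked at fork node Kk ∈ conditioning set.
  P3: blocked at fork node Bv ∈ conditioning set.
{Bv, Kk} contains no descendant of Jl and blocks every backdoor path.
Every element of {Bv, Kk} is needed (dropping Bv leaves P1 open; dropping Kk leaves P2 open), so no proper subset is valid.
Among all size-2 subsets of the eligible variables, only {Bv, Kk} blocks every backdoor path, so it is the unique smallest valid adjustment set.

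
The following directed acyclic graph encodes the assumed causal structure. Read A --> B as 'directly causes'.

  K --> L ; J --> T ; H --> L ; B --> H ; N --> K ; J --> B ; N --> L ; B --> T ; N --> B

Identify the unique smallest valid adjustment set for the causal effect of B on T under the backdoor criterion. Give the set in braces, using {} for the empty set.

Variables eligible for adjustment (non-descendants of B, excluding B and T): {J, K, N}.
Backdoor paths from B to T:
  P1: B <- J -> T
The empty set is not sufficient: P1 (B <- J -> T) has no collider blocking it and no conditioned non-collider, so it is open.
Try {J}:
  P1: blocked at fork node J ∈ conditioning set.
{J} contains no descendant of B and blocks every backdoor path.
No other singleton works — e.g. {N} leaves P1 open — so {J} is the unique smallest valid adjustment set.

{J}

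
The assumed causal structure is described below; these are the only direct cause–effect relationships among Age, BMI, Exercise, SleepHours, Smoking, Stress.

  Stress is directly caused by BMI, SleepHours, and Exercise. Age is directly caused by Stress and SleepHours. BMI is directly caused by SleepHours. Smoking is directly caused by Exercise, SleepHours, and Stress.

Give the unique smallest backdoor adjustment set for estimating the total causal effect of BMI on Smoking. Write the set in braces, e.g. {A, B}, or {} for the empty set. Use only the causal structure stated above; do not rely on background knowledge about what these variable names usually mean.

Variables eligible for adjustment (non-descendants of BMI, excluding BMI and Smoking): {Exercise, SleepHours}.
Backdoor paths from BMI to Smoking:
  P1: BMI <- SleepHours -> Stress <- Exercise -> Smoking
  P2: BMI <- SleepHours -> Stress -> Smoking
  P3: BMI <- SleepHours -> Smoking
  P4: BMI <- SleepHours -> Age <- Stress <- Exercise -> Smoking
  P5: BMI <- SleepHours -> Age <- Stress -> Smoking
The empty set is not sufficient: P2 (BMI <- SleepHours -> Stress -> Smoking) has no collider blocking it and no conditioned non-collider, so it is open.
Try {SleepHours}:
  P1: blocked at fork node SleepHours ∈ conditioning set.
  P2: blocked at fork node SleepHours ∈ conditioning set.
  P3: blocked at fork node SleepHours ∈ conditioning set.
  P4: blocked at fork node SleepHours ∈ conditioning set.
  P5: blocked at fork node SleepHours ∈ conditioning set.
{SleepHours} contains no descendant of BMI and blocks every backdoor path.
No other singleton works — e.g. {Exercise} leaves P2 open — so {SleepHours} is the unique smallest valid adjustment set.

{SleepHours}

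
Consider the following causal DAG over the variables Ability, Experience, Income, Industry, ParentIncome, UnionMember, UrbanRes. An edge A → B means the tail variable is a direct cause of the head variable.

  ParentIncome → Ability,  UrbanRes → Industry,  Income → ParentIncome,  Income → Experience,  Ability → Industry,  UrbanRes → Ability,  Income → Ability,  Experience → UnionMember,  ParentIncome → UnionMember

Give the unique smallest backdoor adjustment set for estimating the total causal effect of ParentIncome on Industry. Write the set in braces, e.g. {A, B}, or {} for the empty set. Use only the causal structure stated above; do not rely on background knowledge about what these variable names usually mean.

{Income}

Variables eligible for adjustment (non-descendants of ParentIncome, excluding ParentIncome and Industry): {Experience, Income, UrbanRes}.
Backdoor paths from ParentIncome to Industry:
  P1: ParentIncome <- Income -> Ability <- UrbanRes -> Industry
  P2: ParentIncome <- Income -> Ability -> Industry
The empty set is not sufficient: P2 (ParentIncome <- Income -> Ability -> Industry) has no collider blocking it and no conditioned non-collider, so it is open.
Try {Income}:
  P1: blocked at fork node Income ∈ conditioning set.
  P2: blocked at fork node Income ∈ conditioning set.
{Income} contains no descendant of ParentIncome and blocks every backdoor path.
No other singleton works — e.g. {UrbanRes} leaves P2 open — so {Income} is the unique smallest valid adjustment set.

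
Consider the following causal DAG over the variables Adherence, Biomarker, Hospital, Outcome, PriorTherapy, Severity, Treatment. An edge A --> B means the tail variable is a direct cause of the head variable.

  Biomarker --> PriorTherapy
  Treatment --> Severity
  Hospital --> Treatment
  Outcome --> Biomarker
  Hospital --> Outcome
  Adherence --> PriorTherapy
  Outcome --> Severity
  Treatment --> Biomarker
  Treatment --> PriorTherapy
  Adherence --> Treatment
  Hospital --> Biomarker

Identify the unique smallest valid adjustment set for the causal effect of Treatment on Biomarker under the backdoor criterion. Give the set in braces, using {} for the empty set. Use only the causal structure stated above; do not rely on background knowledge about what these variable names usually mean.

Variables eligible for adjustment (non-descendants of Treatment, excluding Treatment and Biomarker): {Adherence, Hospital, Outcome}.
Backdoor paths from Treatment to Biomarker:
  P1: Treatment <- Hospital -> Outcome -> Biomarker
  P2: Treatment <- Hospital -> Biomarker
  P3: Treatment <- Adherence -> PriorTherapy <- Biomarker
The empty set is not sufficient: P1 (Treatment <- Hospital -> Outcome -> Biomarker) has no collider blocking it and no conditioned non-collider, so it is open.
Try {Hospital}:
  P1: blocked at fork node Hospital ∈ conditioning set.
  P2: blocked at fork node Hospital ∈ conditioning set.
  P3: blocked at collider PriorTherapy (neither it nor any descendant is in the conditioning set).
{Hospital} contains no descendant of Treatment and blocks every backdoor path.
No other singleton works — e.g. {Adherence} leaves P1 open — so {Hospital} is the unique smallest valid adjustment set.

{Hospital}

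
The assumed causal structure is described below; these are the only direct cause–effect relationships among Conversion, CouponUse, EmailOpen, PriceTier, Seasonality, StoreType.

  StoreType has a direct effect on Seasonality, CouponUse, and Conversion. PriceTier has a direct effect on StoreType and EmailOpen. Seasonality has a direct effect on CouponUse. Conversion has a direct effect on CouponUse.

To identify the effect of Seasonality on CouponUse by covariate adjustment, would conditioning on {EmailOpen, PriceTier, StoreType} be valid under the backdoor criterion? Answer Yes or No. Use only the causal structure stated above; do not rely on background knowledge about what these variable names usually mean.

Backdoor paths from Seasonality to CouponUse (paths whose first edge points into Seasonality):
  P1: Seasonality <- StoreType -> Conversion -> CouponUse
  P2: Seasonality <- StoreType -> CouponUse
Condition 1 (no descendant of Seasonality in the set): holds — descendants of Seasonality are {CouponUse}; none are in {EmailOpen, PriceTier, StoreType}.
Condition 2 (every backdoor path blocked by {EmailOpen, PriceTier, StoreType}):
  P1: blocked at fork node StoreType ∈ conditioning set.
  P2: blocked at fork node StoreType ∈ conditioning set.
{EmailOpen, PriceTier, StoreType} satisfies the backdoor criterion.

Yes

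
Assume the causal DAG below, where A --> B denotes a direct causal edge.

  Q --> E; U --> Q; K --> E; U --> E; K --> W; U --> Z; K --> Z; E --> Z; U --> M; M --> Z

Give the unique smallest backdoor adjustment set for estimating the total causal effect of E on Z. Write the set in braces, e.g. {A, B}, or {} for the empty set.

Variables eligible for adjustment (non-descendants of E, excluding E and Z): {K, M, Q, U, W}.
Backdoor paths from E to Z:
  P1: E <- U -> M -> Z
  P2: E <- U -> Z
  P3: E <- K -> Z
  P4: E <- Q <- U -> M -> Z
  P5: E <- Q <- U -> Z
The empty set is not sufficient: P1 (E <- U -> M -> Z) has no collider blocking it and no conditioned non-collider, so it is open.
Try {K, U}:
  P1: blocked at fork node U ∈ conditioning set.
  P2: blocked at fork node U ∈ conditioning set.
  P3: blocked at fork node K ∈ conditioning set.
  P4: blocked at fork node U ∈ conditioning set.
  P5: blocked at fork node U ∈ conditioning set.
{K, U} contains no descendant of E and blocks every backdoor path.
Every element of {K, U} is needed (dropping K leaves P3 open; dropping U leaves P1 open), so no proper subset is valid.
Among all size-2 subsets of the eligible variables, only {K, U} blocks every backdoor path, so it is the unique smallest valid adjustment set.

{K, U}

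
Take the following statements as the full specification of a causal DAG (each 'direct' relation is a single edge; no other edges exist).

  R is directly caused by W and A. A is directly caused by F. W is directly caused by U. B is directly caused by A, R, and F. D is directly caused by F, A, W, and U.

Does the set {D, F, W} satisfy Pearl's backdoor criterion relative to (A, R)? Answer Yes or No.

No

Backdoor paths from A to R (paths whose first edge points into A):
  P1: A <- F -> D <- U -> W -> R
  P2: A <- F -> D <- W -> R
  P3: A <- F -> B <- R
Condition 1 (no descendant of A in the set): FAILS — D is a descendant of A.
Condition 2 (every backdoor path blocked by {D, F, W}):
  P1: blocked at fork node F ∈ conditioning set.
  P2: blocked at fork node F ∈ conditioning set.
  P3: blocked at fork node F ∈ conditioning set.
{D, F, W} does not satisfy the backdoor criterion.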